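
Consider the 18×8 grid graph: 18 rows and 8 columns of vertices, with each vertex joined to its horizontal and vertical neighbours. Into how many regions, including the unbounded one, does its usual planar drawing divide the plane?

The grid has V = 18·8 = 144 vertices and E = 18·7 + 8·17 = 262 edges.
F = 2 − V + E = 2 − 144 + 262 = 120.

120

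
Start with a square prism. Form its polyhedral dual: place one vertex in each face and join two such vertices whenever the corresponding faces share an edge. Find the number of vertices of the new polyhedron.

6

The base solid has V = 8, E = 12, F = 6.
The dual swaps V and F and preserves E: V′ = F = 6, E′ = E = 12, F′ = V = 8.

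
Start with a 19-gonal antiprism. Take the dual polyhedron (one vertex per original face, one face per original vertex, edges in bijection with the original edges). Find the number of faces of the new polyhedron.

38

The base solid has V = 38, E = 76, F = 40.
The dual swaps V and F and preserves E: V′ = F = 40, E′ = E = 76, F′ = V = 38.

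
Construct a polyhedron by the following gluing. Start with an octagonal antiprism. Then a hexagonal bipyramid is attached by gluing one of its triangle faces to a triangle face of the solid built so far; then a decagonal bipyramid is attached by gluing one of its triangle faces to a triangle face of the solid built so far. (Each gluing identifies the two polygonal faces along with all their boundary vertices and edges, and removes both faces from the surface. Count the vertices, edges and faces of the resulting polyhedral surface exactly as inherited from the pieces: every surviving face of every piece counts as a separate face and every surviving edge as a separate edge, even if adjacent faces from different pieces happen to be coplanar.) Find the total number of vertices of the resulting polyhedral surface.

30

An octagonal antiprism: V=16, E=32, F=18.
Attach a hexagonal bipyramid (V=8, E=18, F=12) along a 3-gon: merge 3 vertices and 3 edges, delete both glued faces → V=21, E=47, F=28.
Attach a decagonal bipyramid (V=12, E=30, F=20) along a 3-gon: merge 3 vertices and 3 edges, delete both glued faces → V=30, E=74, F=46.
Check: V − E + F = 30 − 74 + 46 = 2.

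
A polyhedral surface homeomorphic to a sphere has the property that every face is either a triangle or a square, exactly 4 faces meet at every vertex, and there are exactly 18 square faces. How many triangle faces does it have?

8

Let x be the number of triangles; then F = 18 + x.
Edge–face incidences: 2E = 4·18 + 3·x = 72 + 3x.
Every vertex has degree 4, so 4V = 2E.
Euler: V − E + F = 2 ⇒ (2E)/4 − E + (18 + x) = 2.
Multiply by 8: 2·(2E) − 4·(2E) + 8·(18 + x) = 16, i.e. 144 + 8x − 2·(72 + 3x) = 16.
Collecting terms: 2x = 16, so x = 8.
Then 2E = 72 + 3·8 = 96, so E = 48, V = 2E/4 = 24, F = 18 + 8 = 26.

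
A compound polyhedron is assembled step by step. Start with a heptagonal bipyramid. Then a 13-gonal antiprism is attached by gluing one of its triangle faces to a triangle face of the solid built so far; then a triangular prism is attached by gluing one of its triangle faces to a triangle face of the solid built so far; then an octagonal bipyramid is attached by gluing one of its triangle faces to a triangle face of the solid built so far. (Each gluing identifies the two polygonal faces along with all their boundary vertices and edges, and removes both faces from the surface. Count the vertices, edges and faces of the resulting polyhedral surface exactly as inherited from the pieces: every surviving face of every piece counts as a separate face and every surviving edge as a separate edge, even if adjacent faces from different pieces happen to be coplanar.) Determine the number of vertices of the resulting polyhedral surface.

42

A heptagonal bipyramid: V=9, E=21, F=14.
Attach a 13-gonal antiprism (V=26, E=52, F=28) along a 3-gon: merge 3 vertices and 3 edges, delete both glued faces → V=32, E=70, F=40.
Attach a triangular prism (V=6, E=9, F=5) along a 3-gon: merge 3 vertices and 3 edges, delete both glued faces → V=35, E=76, F=43.
Attach an octagonal bipyramid (V=10, E=24, F=16) along a 3-gon: merge 3 vertices and 3 edges, delete both glued faces → V=42, E=97, F=57.
Check: V − E + F = 42 − 97 + 57 = 2.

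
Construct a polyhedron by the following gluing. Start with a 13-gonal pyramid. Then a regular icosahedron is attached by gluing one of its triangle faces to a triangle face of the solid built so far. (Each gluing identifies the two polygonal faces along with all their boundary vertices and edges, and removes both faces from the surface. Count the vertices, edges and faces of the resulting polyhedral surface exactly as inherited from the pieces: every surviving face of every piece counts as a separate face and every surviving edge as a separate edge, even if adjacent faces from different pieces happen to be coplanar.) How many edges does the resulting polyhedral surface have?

53

A 13-gonal pyramid: V=14, E=26, F=14.
Attach a regular icosahedron (V=12, E=30, F=20) along a 3-gon: merge 3 vertices and 3 edges, delete both glued faces → V=23, E=53, F=32.
Check: V − E + F = 23 − 53 + 32 = 2.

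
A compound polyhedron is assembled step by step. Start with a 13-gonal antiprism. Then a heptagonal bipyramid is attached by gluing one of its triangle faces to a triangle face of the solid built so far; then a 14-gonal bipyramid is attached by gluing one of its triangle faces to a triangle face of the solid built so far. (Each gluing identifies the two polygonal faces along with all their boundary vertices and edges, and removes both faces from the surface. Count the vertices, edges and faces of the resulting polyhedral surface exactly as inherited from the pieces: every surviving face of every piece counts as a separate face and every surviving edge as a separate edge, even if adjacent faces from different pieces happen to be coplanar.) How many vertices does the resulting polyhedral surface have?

A 13-gonal antiprism: V=26, E=52, F=28.
Attach a heptagonal bipyramid (V=9, E=21, F=14) along a 3-gon: merge 3 vertices and 3 edges, delete both glued faces → V=32, E=70, F=40.
Attach a 14-gonal bipyramid (V=16, E=42, F=28) along a 3-gon: merge 3 vertices and 3 edges, delete both glued faces → V=45, E=109, F=66.
Check: V − E + F = 45 − 109 + 66 = 2.

45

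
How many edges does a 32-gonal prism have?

A prism on an n-gon has two n-gon bases and n rectangular sides: V = 2·32 = 64, E = 3·32 = 96, F = 32 + 2 = 34.

96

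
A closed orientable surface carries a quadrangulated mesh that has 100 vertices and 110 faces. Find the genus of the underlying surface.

6

Every face is a square, so 2E = 4·110 = 440, giving E = 220.
χ = V − E + F = 100 − 220 + 110 = -10.
For a closed orientable surface χ = 2 − 2g, so g = (2 − (-10))/2 = 6.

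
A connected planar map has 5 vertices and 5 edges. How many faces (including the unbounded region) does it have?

Euler's formula for a connected plane graph: V − E + F = 2, so F = 2 − 5 + 5 = 2.

2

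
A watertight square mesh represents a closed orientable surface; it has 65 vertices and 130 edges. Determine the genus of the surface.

1

Every face is a square and each edge borders two faces, so 4F = 2·130, giving F = 65.
χ = V − E + F = 65 − 130 + 65 = 0.
For a closed orientable surface χ = 2 − 2g, so g = (2 − (0))/2 = 1.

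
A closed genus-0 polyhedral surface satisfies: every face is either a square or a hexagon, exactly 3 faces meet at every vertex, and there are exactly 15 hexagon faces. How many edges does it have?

57

Let x be the number of squares; then F = 15 + x.
Edge–face incidences: 2E = 6·15 + 4·x = 90 + 4x.
Every vertex has degree 3, so 3V = 2E.
Euler: V − E + F = 2 ⇒ (2E)/3 − E + (15 + x) = 2.
Multiply by 6: 2·(2E) − 3·(2E) + 6·(15 + x) = 12, i.e. 90 + 6x − (90 + 4x) = 12.
Collecting terms: 2x = 12, so x = 6.
Then 2E = 90 + 4·6 = 114, so E = 57, V = 2E/3 = 38, F = 15 + 6 = 21.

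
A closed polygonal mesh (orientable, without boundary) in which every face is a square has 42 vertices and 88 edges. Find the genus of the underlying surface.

2

Every face is a square and each edge borders two faces, so 4F = 2·88, giving F = 44.
χ = V − E + F = 42 − 88 + 44 = -2.
For a closed orientable surface χ = 2 − 2g, so g = (2 − (-2))/2 = 2.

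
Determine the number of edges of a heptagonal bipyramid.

A bipyramid over an n-gon has 2n triangular faces and n + 2 vertices: V = 7 + 2 = 9, E = 3·7 = 21, F = 2·7 = 14.

21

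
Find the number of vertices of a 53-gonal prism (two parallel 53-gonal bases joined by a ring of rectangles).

A prism on an n-gon has two n-gon bases and n rectangular sides: V = 2·53 = 106, E = 3·53 = 159, F = 53 + 2 = 55.

106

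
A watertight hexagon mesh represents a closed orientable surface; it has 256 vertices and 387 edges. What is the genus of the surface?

Every face is a hexagon and each edge borders two faces, so 6F = 2·387, giving F = 129.
χ = V − E + F = 256 − 387 + 129 = -2.
For a closed orientable surface χ = 2 − 2g, so g = (2 − (-2))/2 = 2.

2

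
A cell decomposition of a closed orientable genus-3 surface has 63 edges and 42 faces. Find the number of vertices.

For a closed orientable surface of genus 3, χ = 2 − 2·3 = -4.
V = -4 + E − F = -4 + 63 − 42 = 17.

17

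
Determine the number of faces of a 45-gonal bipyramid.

A bipyramid over an n-gon has 2n triangular faces and n + 2 vertices: V = 45 + 2 = 47, E = 3·45 = 135, F = 2·45 = 90.
Check: V − E + F = 47 − 135 + 90 = 2.

90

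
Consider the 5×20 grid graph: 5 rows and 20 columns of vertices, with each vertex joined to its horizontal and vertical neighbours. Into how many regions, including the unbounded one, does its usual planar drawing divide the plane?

77

The grid has V = 5·20 = 100 vertices and E = 5·19 + 20·4 = 175 edges.
F = 2 − V + E = 2 − 100 + 175 = 77.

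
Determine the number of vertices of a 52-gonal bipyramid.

A bipyramid over an n-gon has 2n triangular faces and n + 2 vertices: V = 52 + 2 = 54, E = 3·52 = 156, F = 2·52 = 104.

54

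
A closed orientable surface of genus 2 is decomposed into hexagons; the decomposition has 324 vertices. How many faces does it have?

χ = 2 − 2·2 = -2, and every face is a hexagon so 6F = 2E.
V − E + F = -2 with E = 6F/2 gives 324 − (6/2 − 1)·F = -2, so F = 163 and E = 489.

163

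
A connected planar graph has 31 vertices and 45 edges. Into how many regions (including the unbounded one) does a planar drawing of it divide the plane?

16

Euler's formula for a connected plane graph: V − E + F = 2, so F = 2 − 31 + 45 = 16.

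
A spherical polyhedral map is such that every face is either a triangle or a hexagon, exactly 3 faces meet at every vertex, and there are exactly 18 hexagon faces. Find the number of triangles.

Let x be the number of triangles; then F = 18 + x.
Edge–face incidences: 2E = 6·18 + 3·x = 108 + 3x.
Every vertex has degree 3, so 3V = 2E.
Euler: V − E + F = 2 ⇒ (2E)/3 − E + (18 + x) = 2.
Multiply by 6: 2·(2E) − 3·(2E) + 6·(18 + x) = 12, i.e. 108 + 6x − (108 + 3x) = 12.
Collecting terms: 3x = 12, so x = 4.
Then 2E = 108 + 3·4 = 120, so E = 60, V = 2E/3 = 40, F = 18 + 4 = 22.

4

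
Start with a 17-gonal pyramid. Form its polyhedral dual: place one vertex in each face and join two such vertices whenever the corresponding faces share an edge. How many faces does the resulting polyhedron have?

18

The base solid has V = 18, E = 34, F = 18.
The dual swaps V and F and preserves E: V′ = F = 18, E′ = E = 34, F′ = V = 18.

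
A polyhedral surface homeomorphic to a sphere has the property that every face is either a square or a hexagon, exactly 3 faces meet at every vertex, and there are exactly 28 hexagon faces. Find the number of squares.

6

Let x be the number of squares; then F = 28 + x.
Edge–face incidences: 2E = 6·28 + 4·x = 168 + 4x.
Every vertex has degree 3, so 3V = 2E.
Euler: V − E + F = 2 ⇒ (2E)/3 − E + (28 + x) = 2.
Multiply by 6: 2·(2E) − 3·(2E) + 6·(28 + x) = 12, i.e. 168 + 6x − (168 + 4x) = 12.
Collecting terms: 2x = 12, so x = 6.
Then 2E = 168 + 4·6 = 192, so E = 96, V = 2E/3 = 64, F = 28 + 6 = 34.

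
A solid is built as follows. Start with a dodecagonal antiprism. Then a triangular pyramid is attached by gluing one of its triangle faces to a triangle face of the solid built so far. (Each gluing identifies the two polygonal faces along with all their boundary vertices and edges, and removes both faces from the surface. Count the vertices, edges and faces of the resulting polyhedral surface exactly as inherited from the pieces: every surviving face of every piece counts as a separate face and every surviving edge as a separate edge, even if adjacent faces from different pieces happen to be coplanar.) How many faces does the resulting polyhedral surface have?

28

A dodecagonal antiprism: V=24, E=48, F=26.
Attach a triangular pyramid (V=4, E=6, F=4) along a 3-gon: merge 3 vertices and 3 edges, delete both glued faces → V=25, E=51, F=28.
Check: V − E + F = 25 − 51 + 28 = 2.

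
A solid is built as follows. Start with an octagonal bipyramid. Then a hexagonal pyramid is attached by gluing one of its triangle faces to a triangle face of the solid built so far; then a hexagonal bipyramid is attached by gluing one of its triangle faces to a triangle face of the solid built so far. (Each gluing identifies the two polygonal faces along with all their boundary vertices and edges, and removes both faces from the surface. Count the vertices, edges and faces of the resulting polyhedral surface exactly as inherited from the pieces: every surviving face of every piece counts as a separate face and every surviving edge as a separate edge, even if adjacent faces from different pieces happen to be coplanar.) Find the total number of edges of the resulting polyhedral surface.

An octagonal bipyramid: V=10, E=24, F=16.
Attach a hexagonal pyramid (V=7, E=12, F=7) along a 3-gon: merge 3 vertices and 3 edges, delete both glued faces → V=14, E=33, F=21.
Attach a hexagonal bipyramid (V=8, E=18, F=12) along a 3-gon: merge 3 vertices and 3 edges, delete both glued faces → V=19, E=48, F=31.
Check: V − E + F = 19 − 48 + 31 = 2.

48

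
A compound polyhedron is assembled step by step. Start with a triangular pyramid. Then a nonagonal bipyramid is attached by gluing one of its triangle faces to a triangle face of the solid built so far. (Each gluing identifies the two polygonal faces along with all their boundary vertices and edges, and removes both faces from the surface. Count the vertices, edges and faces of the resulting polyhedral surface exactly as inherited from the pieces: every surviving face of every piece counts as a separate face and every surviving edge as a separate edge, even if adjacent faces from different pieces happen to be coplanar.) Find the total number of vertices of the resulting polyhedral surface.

12

A triangular pyramid: V=4, E=6, F=4.
Attach a nonagonal bipyramid (V=11, E=27, F=18) along a 3-gon: merge 3 vertices and 3 edges, delete both glued faces → V=12, E=30, F=20.
Check: V − E + F = 12 − 30 + 20 = 2.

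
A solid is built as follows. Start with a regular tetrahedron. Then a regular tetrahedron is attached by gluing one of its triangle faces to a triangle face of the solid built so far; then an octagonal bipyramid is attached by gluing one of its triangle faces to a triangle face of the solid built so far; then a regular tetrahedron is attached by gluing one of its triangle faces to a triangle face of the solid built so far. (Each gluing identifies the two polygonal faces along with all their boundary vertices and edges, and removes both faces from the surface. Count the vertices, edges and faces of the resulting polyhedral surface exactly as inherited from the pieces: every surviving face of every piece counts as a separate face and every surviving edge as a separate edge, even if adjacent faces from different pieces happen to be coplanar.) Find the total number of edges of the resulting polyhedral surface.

33

A regular tetrahedron: V=4, E=6, F=4.
Attach a regular tetrahedron (V=4, E=6, F=4) along a 3-gon: merge 3 vertices and 3 edges, delete both glued faces → V=5, E=9, F=6.
Attach an octagonal bipyramid (V=10, E=24, F=16) along a 3-gon: merge 3 vertices and 3 edges, delete both glued faces → V=12, E=30, F=20.
Attach a regular tetrahedron (V=4, E=6, F=4) along a 3-gon: merge 3 vertices and 3 edges, delete both glued faces → V=13, E=33, F=22.
Check: V − E + F = 13 − 33 + 22 = 2.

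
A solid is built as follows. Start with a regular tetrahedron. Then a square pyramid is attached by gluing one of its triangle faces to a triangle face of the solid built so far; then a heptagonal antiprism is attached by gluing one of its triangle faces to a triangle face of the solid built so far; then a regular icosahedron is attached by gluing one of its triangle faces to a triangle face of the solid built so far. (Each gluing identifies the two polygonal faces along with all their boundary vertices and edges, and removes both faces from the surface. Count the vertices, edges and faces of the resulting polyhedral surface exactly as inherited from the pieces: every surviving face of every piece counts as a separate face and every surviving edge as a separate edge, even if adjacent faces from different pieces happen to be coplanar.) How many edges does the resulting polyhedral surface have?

A regular tetrahedron: V=4, E=6, F=4.
Attach a square pyramid (V=5, E=8, F=5) along a 3-gon: merge 3 vertices and 3 edges, delete both glued faces → V=6, E=11, F=7.
Attach a heptagonal antiprism (V=14, E=28, F=16) along a 3-gon: merge 3 vertices and 3 edges, delete both glued faces → V=17, E=36, F=21.
Attach a regular icosahedron (V=12, E=30, F=20) along a 3-gon: merge 3 vertices and 3 edges, delete both glued faces → V=26, E=63, F=39.
Check: V − E + F = 26 − 63 + 39 = 2.

63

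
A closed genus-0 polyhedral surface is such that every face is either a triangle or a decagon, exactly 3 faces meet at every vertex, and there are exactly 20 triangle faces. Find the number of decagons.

Let x be the number of decagons; then F = 20 + x.
Edge–face incidences: 2E = 3·20 + 10·x = 60 + 10x.
Every vertex has degree 3, so 3V = 2E.
Euler: V − E + F = 2 ⇒ (2E)/3 − E + (20 + x) = 2.
Multiply by 6: 2·(2E) − 3·(2E) + 6·(20 + x) = 12, i.e. 120 + 6x − (60 + 10x) = 12.
Collecting terms: −4x + 60 = 12, so −4x = −48, so x = 12.
Then 2E = 60 + 10·12 = 180, so E = 90, V = 2E/3 = 60, F = 20 + 12 = 32.

12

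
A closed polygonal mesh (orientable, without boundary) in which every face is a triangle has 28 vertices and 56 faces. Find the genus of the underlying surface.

1

Every face is a triangle, so 2E = 3·56 = 168, giving E = 84.
χ = V − E + F = 28 − 84 + 56 = 0.
For a closed orientable surface χ = 2 − 2g, so g = (2 − (0))/2 = 1.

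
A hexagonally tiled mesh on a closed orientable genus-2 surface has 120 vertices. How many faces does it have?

χ = 2 − 2·2 = -2, and every face is a hexagon so 6F = 2E.
V − E + F = -2 with E = 6F/2 gives 120 − (6/2 − 1)·F = -2, so F = 61 and E = 183.

61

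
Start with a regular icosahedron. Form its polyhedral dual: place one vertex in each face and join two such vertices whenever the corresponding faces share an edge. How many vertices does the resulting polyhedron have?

20

The base solid has V = 12, E = 30, F = 20.
The dual swaps V and F and preserves E: V′ = F = 20, E′ = E = 30, F′ = V = 12.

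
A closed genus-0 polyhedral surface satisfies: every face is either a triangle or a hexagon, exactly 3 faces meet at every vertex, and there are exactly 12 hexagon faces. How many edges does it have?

Let x be the number of triangles; then F = 12 + x.
Edge–face incidences: 2E = 6·12 + 3·x = 72 + 3x.
Every vertex has degree 3, so 3V = 2E.
Euler: V − E + F = 2 ⇒ (2E)/3 − E + (12 + x) = 2.
Multiply by 6: 2·(2E) − 3·(2E) + 6·(12 + x) = 12, i.e. 72 + 6x − (72 + 3x) = 12.
Collecting terms: 3x = 12, so x = 4.
Then 2E = 72 + 3·4 = 84, so E = 42, V = 2E/3 = 28, F = 12 + 4 = 16.

42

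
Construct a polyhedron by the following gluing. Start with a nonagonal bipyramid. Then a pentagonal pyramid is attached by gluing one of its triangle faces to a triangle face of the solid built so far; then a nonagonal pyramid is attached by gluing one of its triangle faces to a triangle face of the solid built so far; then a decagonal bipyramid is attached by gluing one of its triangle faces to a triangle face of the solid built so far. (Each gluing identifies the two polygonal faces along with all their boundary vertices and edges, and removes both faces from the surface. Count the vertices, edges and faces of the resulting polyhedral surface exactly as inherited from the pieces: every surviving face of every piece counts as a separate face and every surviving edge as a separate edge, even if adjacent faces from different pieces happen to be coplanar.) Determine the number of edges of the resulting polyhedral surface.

A nonagonal bipyramid: V=11, E=27, F=18.
Attach a pentagonal pyramid (V=6, E=10, F=6) along a 3-gon: merge 3 vertices and 3 edges, delete both glued faces → V=14, E=34, F=22.
Attach a nonagonal pyramid (V=10, E=18, F=10) along a 3-gon: merge 3 vertices and 3 edges, delete both glued faces → V=21, E=49, F=30.
Attach a decagonal bipyramid (V=12, E=30, F=20) along a 3-gon: merge 3 vertices and 3 edges, delete both glued faces → V=30, E=76, F=48.
Check: V − E + F = 30 − 76 + 48 = 2.

76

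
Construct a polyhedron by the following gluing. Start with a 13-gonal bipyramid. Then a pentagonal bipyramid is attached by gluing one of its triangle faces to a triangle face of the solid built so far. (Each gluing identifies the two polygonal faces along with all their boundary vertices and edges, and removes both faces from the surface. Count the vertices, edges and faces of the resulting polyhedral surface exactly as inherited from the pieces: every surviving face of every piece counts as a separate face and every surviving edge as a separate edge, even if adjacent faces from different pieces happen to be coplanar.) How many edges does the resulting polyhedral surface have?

A 13-gonal bipyramid: V=15, E=39, F=26.
Attach a pentagonal bipyramid (V=7, E=15, F=10) along a 3-gon: merge 3 vertices and 3 edges, delete both glued faces → V=19, E=51, F=34.
Check: V − E + F = 19 − 51 + 34 = 2.

51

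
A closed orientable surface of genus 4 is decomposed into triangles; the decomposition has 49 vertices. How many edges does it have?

χ = 2 − 2·4 = -6, and every face is a triangle so 3F = 2E.
V − E + F = -6 with E = 3F/2 gives 49 − (3/2 − 1)·F = -6, so F = 110 and E = 165.

165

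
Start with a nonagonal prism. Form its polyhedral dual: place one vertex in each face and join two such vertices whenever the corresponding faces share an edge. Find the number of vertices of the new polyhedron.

The base solid has V = 18, E = 27, F = 11.
The dual swaps V and F and preserves E: V′ = F = 11, E′ = E = 27, F′ = V = 18.

11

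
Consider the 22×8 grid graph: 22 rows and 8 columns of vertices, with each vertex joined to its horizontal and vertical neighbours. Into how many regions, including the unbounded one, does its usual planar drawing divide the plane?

The grid has V = 22·8 = 176 vertices and E = 22·7 + 8·21 = 322 edges.
F = 2 − V + E = 2 − 176 + 322 = 148.

148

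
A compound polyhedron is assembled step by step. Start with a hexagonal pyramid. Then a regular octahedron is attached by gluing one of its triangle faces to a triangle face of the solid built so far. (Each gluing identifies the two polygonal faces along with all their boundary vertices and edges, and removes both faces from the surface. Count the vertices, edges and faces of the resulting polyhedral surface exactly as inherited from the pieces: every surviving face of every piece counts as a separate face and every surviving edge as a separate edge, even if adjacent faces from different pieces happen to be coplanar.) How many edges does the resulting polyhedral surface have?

A hexagonal pyramid: V=7, E=12, F=7.
Attach a regular octahedron (V=6, E=12, F=8) along a 3-gon: merge 3 vertices and 3 edges, delete both glued faces → V=10, E=21, F=13.
Check: V − E + F = 10 − 21 + 13 = 2.

21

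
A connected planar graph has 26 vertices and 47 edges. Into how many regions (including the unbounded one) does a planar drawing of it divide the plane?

Euler's formula for a connected plane graph: V − E + F = 2, so F = 2 − 26 + 47 = 23.

23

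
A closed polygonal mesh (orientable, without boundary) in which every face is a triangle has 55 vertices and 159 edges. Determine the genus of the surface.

Every face is a triangle and each edge borders two faces, so 3F = 2·159, giving F = 106.
χ = V − E + F = 55 − 159 + 106 = 2.
For a closed orientable surface χ = 2 − 2g, so g = (2 − (2))/2 = 0.

0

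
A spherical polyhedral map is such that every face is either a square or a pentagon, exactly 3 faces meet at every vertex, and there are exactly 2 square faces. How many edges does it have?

24

Let x be the number of pentagons; then F = 2 + x.
Edge–face incidences: 2E = 4·2 + 5·x = 8 + 5x.
Every vertex has degree 3, so 3V = 2E.
Euler: V − E + F = 2 ⇒ (2E)/3 − E + (2 + x) = 2.
Multiply by 6: 2·(2E) − 3·(2E) + 6·(2 + x) = 12, i.e. 12 + 6x − (8 + 5x) = 12.
Collecting terms: x + 4 = 12, so x = 8.
Then 2E = 8 + 5·8 = 48, so E = 24, V = 2E/3 = 16, F = 2 + 8 = 10.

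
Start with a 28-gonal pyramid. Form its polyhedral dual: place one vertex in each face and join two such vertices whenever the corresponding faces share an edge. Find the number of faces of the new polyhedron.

29

The base solid has V = 29, E = 56, F = 29.
The dual swaps V and F and preserves E: V′ = F = 29, E′ = E = 56, F′ = V = 29.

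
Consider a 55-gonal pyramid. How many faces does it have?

56

A pyramid on an n-gon base has one n-gon and n triangles: V = 55 + 1 = 56, E = 2·55 = 110, F = 55 + 1 = 56.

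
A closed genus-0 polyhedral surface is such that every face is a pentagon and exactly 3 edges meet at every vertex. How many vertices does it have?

Each face has 5 edges and each edge borders two faces, so 2E = 5F.
Each vertex has degree 3, so 3V = 2E and hence V = 5F/3.
Euler: V − E + F = 2 ⇒ (5F/3) − (5F/2) + F = 2.
Multiply by 6: (10 − 15 + 6)F = 12, i.e. 1F = 12.
So F = 12, E = 5·12/2 = 30, V = 5·12/3 = 20.

20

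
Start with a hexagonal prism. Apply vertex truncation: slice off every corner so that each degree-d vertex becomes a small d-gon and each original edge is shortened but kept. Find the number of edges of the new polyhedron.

The base solid has V = 12, E = 18, F = 8.
Truncation replaces each original edge-end by a new vertex, so V′ = 2E = 36.
Each original edge survives, and each old vertex of degree d contributes d new edges; summing degrees gives Σd = 2E, so E′ = E + 2E = 3E = 54.
Each original face survives and each original vertex becomes one new face: F′ = F + V = 20.

54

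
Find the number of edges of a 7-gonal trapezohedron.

The n-trapezohedron (dual of the n-antiprism) has V = 2·7 + 2 = 16, E = 4·7 = 28, F = 2·7 = 14.

28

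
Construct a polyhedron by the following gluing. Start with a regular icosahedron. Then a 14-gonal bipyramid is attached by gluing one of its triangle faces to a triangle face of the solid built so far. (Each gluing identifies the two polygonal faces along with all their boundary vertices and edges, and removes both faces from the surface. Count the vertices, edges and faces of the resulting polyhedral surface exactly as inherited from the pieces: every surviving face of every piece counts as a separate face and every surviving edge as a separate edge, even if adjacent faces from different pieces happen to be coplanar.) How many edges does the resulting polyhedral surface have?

A regular icosahedron: V=12, E=30, F=20.
Attach a 14-gonal bipyramid (V=16, E=42, F=28) along a 3-gon: merge 3 vertices and 3 edges, delete both glued faces → V=25, E=69, F=46.
Check: V − E + F = 25 − 69 + 46 = 2.

69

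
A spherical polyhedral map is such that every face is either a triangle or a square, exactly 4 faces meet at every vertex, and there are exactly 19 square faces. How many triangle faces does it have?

8

Let x be the number of triangles; then F = 19 + x.
Edge–face incidences: 2E = 4·19 + 3·x = 76 + 3x.
Every vertex has degree 4, so 4V = 2E.
Euler: V − E + F = 2 ⇒ (2E)/4 − E + (19 + x) = 2.
Multiply by 8: 2·(2E) − 4·(2E) + 8·(19 + x) = 16, i.e. 152 + 8x − 2·(76 + 3x) = 16.
Collecting terms: 2x = 16, so x = 8.
Then 2E = 76 + 3·8 = 100, so E = 50, V = 2E/4 = 25, F = 19 + 8 = 27.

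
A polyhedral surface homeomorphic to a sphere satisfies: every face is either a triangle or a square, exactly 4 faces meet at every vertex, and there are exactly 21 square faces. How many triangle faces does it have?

8

Let x be the number of triangles; then F = 21 + x.
Edge–face incidences: 2E = 4·21 + 3·x = 84 + 3x.
Every vertex has degree 4, so 4V = 2E.
Euler: V − E + F = 2 ⇒ (2E)/4 − E + (21 + x) = 2.
Multiply by 8: 2·(2E) − 4·(2E) + 8·(21 + x) = 16, i.e. 168 + 8x − 2·(84 + 3x) = 16.
Collecting terms: 2x = 16, so x = 8.
Then 2E = 84 + 3·8 = 108, so E = 54, V = 2E/4 = 27, F = 21 + 8 = 29.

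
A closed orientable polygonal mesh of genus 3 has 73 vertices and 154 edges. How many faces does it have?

77

For a closed orientable surface of genus 3, χ = 2 − 2·3 = -4.
F = -4 − V + E = -4 − 73 + 154 = 77.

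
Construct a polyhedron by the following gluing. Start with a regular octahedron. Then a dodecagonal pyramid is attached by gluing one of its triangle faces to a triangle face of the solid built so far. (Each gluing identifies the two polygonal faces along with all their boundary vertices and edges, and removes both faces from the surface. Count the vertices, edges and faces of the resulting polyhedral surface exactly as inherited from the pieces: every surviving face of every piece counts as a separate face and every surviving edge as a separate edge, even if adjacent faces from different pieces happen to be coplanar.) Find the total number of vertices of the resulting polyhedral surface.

A regular octahedron: V=6, E=12, F=8.
Attach a dodecagonal pyramid (V=13, E=24, F=13) along a 3-gon: merge 3 vertices and 3 edges, delete both glued faces → V=16, E=33, F=19.
Check: V − E + F = 16 − 33 + 19 = 2.

16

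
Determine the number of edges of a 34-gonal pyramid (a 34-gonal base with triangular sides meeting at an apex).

68

A pyramid on an n-gon base has one n-gon and n triangles: V = 34 + 1 = 35, E = 2·34 = 68, F = 34 + 1 = 35.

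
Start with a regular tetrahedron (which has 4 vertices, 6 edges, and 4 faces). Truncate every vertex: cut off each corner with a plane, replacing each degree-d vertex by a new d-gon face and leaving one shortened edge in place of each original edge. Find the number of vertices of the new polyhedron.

12

Truncation replaces each original edge-end by a new vertex, so V′ = 2E = 12.
Each original edge survives, and each old vertex of degree d contributes d new edges; summing degrees gives Σd = 2E, so E′ = E + 2E = 3E = 18.
Each original face survives and each original vertex becomes one new face: F′ = F + V = 8.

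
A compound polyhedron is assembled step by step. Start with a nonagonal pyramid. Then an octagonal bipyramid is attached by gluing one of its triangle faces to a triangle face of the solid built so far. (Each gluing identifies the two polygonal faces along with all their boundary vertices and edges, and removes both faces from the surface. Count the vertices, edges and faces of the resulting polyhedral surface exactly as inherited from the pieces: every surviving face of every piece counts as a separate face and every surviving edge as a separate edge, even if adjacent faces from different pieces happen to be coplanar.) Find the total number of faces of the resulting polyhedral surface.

24

A nonagonal pyramid: V=10, E=18, F=10.
Attach an octagonal bipyramid (V=10, E=24, F=16) along a 3-gon: merge 3 vertices and 3 edges, delete both glued faces → V=17, E=39, F=24.
Check: V − E + F = 17 − 39 + 24 = 2.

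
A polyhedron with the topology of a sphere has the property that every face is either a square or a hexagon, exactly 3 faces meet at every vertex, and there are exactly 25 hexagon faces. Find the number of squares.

6

Let x be the number of squares; then F = 25 + x.
Edge–face incidences: 2E = 6·25 + 4·x = 150 + 4x.
Every vertex has degree 3, so 3V = 2E.
Euler: V − E + F = 2 ⇒ (2E)/3 − E + (25 + x) = 2.
Multiply by 6: 2·(2E) − 3·(2E) + 6·(25 + x) = 12, i.e. 150 + 6x − (150 + 4x) = 12.
Collecting terms: 2x = 12, so x = 6.
Then 2E = 150 + 4·6 = 174, so E = 87, V = 2E/3 = 58, F = 25 + 6 = 31.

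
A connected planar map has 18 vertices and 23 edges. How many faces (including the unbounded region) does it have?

Euler's formula for a connected plane graph: V − E + F = 2, so F = 2 − 18 + 23 = 7.

7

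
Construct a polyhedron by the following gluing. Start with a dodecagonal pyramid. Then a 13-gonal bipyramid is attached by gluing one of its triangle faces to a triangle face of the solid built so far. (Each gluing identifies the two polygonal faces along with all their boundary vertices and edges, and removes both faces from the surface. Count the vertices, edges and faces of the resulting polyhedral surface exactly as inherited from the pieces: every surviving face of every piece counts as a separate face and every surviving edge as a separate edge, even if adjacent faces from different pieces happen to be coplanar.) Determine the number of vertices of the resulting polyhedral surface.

25

A dodecagonal pyramid: V=13, E=24, F=13.
Attach a 13-gonal bipyramid (V=15, E=39, F=26) along a 3-gon: merge 3 vertices and 3 edges, delete both glued faces → V=25, E=60, F=37.
Check: V − E + F = 25 − 60 + 37 = 2.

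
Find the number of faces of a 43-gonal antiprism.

An antiprism on an n-gon has two n-gon caps and 2n triangles: V = 2·43 = 86, E = 4·43 = 172, F = 2·43 + 2 = 88.

88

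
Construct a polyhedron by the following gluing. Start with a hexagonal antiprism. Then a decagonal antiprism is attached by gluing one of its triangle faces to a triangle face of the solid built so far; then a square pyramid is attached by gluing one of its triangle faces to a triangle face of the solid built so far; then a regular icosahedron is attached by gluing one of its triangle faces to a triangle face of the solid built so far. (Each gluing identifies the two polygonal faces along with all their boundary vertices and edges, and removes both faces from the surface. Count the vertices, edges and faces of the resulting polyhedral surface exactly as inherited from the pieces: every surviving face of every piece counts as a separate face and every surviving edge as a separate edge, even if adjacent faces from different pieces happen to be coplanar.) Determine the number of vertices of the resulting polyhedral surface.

40

A hexagonal antiprism: V=12, E=24, F=14.
Attach a decagonal antiprism (V=20, E=40, F=22) along a 3-gon: merge 3 vertices and 3 edges, delete both glued faces → V=29, E=61, F=34.
Attach a square pyramid (V=5, E=8, F=5) along a 3-gon: merge 3 vertices and 3 edges, delete both glued faces → V=31, E=66, F=37.
Attach a regular icosahedron (V=12, E=30, F=20) along a 3-gon: merge 3 vertices and 3 edges, delete both glued faces → V=40, E=93, F=55.
Check: V − E + F = 40 − 93 + 55 = 2.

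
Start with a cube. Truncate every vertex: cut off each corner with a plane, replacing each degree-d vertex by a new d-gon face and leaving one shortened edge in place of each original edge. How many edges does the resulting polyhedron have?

36

The base solid has V = 8, E = 12, F = 6.
Truncation replaces each original edge-end by a new vertex, so V′ = 2E = 24.
Each original edge survives, and each old vertex of degree d contributes d new edges; summing degrees gives Σd = 2E, so E′ = E + 2E = 3E = 36.
Each original face survives and each original vertex becomes one new face: F′ = F + V = 14.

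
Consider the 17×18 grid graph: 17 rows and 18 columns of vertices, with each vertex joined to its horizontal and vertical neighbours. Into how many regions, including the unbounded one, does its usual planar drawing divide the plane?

The grid has V = 17·18 = 306 vertices and E = 17·17 + 18·16 = 577 edges.
F = 2 − V + E = 2 − 306 + 577 = 273.

273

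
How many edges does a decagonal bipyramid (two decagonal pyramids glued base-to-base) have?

A bipyramid over an n-gon has 2n triangular faces and n + 2 vertices: V = 10 + 2 = 12, E = 3·10 = 30, F = 2·10 = 20.

30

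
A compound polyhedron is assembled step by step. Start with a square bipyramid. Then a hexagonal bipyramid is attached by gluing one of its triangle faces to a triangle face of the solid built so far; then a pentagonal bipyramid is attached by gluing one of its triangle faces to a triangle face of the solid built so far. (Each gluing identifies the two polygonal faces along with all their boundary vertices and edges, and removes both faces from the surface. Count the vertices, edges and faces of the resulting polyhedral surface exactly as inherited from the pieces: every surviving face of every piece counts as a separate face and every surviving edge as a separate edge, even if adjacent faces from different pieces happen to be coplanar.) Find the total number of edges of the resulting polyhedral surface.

39

A square bipyramid: V=6, E=12, F=8.
Attach a hexagonal bipyramid (V=8, E=18, F=12) along a 3-gon: merge 3 vertices and 3 edges, delete both glued faces → V=11, E=27, F=18.
Attach a pentagonal bipyramid (V=7, E=15, F=10) along a 3-gon: merge 3 vertices and 3 edges, delete both glued faces → V=15, E=39, F=26.
Check: V − E + F = 15 − 39 + 26 = 2.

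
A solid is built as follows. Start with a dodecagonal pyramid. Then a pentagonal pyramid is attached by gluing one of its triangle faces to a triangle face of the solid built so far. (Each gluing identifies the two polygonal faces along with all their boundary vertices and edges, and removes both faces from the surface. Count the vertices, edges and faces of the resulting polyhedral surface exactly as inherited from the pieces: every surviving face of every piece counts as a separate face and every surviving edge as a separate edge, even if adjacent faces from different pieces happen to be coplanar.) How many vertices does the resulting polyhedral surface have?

16

A dodecagonal pyramid: V=13, E=24, F=13.
Attach a pentagonal pyramid (V=6, E=10, F=6) along a 3-gon: merge 3 vertices and 3 edges, delete both glued faces → V=16, E=31, F=17.
Check: V − E + F = 16 − 31 + 17 = 2.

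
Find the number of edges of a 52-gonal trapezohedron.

208

The n-trapezohedron (dual of the n-antiprism) has V = 2·52 + 2 = 106, E = 4·52 = 208, F = 2·52 = 104.
Check: V − E + F = 106 − 208 + 104 = 2.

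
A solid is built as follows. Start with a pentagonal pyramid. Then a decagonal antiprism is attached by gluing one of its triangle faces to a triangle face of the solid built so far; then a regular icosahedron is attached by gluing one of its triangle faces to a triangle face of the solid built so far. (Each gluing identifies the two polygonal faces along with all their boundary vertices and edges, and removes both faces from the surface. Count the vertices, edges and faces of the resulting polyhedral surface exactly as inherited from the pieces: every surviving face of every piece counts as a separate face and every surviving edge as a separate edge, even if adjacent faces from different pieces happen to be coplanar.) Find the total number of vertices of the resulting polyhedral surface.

A pentagonal pyramid: V=6, E=10, F=6.
Attach a decagonal antiprism (V=20, E=40, F=22) along a 3-gon: merge 3 vertices and 3 edges, delete both glued faces → V=23, E=47, F=26.
Attach a regular icosahedron (V=12, E=30, F=20) along a 3-gon: merge 3 vertices and 3 edges, delete both glued faces → V=32, E=74, F=44.
Check: V − E + F = 32 − 74 + 44 = 2.

32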